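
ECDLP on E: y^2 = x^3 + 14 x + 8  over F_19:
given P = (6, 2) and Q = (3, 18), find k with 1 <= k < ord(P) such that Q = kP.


Enumerate multiples of P until we hit Q = (3, 18):
  1P = (6, 2)
  2P = (11, 7)
  3P = (3, 1)
  4P = (8, 10)
  5P = (2, 14)
  6P = (1, 2)
  7P = (12, 17)
  8P = (12, 2)
  9P = (1, 17)
  10P = (2, 5)
  11P = (8, 9)
  12P = (3, 18)
Match found at i = 12.

k = 12


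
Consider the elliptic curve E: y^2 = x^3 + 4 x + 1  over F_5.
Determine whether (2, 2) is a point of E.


Check whether y^2 = x^3 + 4 x + 1 (mod 5) for (x, y) = (2, 2).
LHS: y^2 = 2^2 mod 5 = 4
RHS: x^3 + 4 x + 1 = 2^3 + 4*2 + 1 mod 5 = 2
LHS != RHS

No, not on the curve


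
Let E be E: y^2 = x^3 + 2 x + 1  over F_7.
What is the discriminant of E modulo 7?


4 a^3 + 27 b^2 = 4*2^3 + 27*1^2 = 32 + 27 = 59
Delta = -16 * (59) = -944
Delta mod 7 = 1

Delta = 1 (mod 7)


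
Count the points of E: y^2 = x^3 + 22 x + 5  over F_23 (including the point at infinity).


For each x in F_23, count y with y^2 = x^3 + 22 x + 5 mod 23:
  x = 3: RHS = 6, y in [11, 12]  -> 2 point(s)
  x = 6: RHS = 8, y in [10, 13]  -> 2 point(s)
  x = 8: RHS = 3, y in [7, 16]  -> 2 point(s)
  x = 9: RHS = 12, y in [9, 14]  -> 2 point(s)
  x = 10: RHS = 6, y in [11, 12]  -> 2 point(s)
  x = 13: RHS = 4, y in [2, 21]  -> 2 point(s)
  x = 17: RHS = 2, y in [5, 18]  -> 2 point(s)
  x = 18: RHS = 0, y in [0]  -> 1 point(s)
  x = 20: RHS = 4, y in [2, 21]  -> 2 point(s)
Affine points: 17. Add the point at infinity: total = 18.

#E(F_23) = 18


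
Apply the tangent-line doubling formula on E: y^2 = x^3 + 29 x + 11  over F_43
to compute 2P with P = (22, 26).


Doubling: s = (3 x1^2 + a) / (2 y1)
s = (3*22^2 + 29) / (2*26) mod 43 = 26
x3 = s^2 - 2 x1 mod 43 = 26^2 - 2*22 = 30
y3 = s (x1 - x3) - y1 mod 43 = 26 * (22 - 30) - 26 = 24

2P = (30, 24)


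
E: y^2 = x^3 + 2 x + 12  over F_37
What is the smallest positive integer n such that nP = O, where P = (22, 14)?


Compute successive multiples of P until we hit O:
  1P = (22, 14)
  2P = (5, 31)
  3P = (11, 12)
  4P = (34, 4)
  5P = (30, 5)
  6P = (25, 31)
  7P = (18, 21)
  8P = (7, 6)
  ... (continuing to 46P)
  46P = O

ord(P) = 46


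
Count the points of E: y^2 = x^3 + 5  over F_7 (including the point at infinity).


For each x in F_7, count y with y^2 = x^3 + 0 x + 5 mod 7:
  x = 3: RHS = 4, y in [2, 5]  -> 2 point(s)
  x = 5: RHS = 4, y in [2, 5]  -> 2 point(s)
  x = 6: RHS = 4, y in [2, 5]  -> 2 point(s)
Affine points: 6. Add the point at infinity: total = 7.

#E(F_7) = 7


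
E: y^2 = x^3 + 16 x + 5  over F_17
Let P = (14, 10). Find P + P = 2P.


Doubling: s = (3 x1^2 + a) / (2 y1)
s = (3*14^2 + 16) / (2*10) mod 17 = 3
x3 = s^2 - 2 x1 mod 17 = 3^2 - 2*14 = 15
y3 = s (x1 - x3) - y1 mod 17 = 3 * (14 - 15) - 10 = 4

2P = (15, 4)


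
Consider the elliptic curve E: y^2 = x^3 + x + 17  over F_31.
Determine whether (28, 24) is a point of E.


Check whether y^2 = x^3 + 1 x + 17 (mod 31) for (x, y) = (28, 24).
LHS: y^2 = 24^2 mod 31 = 18
RHS: x^3 + 1 x + 17 = 28^3 + 1*28 + 17 mod 31 = 18
LHS = RHS

Yes, on the curve


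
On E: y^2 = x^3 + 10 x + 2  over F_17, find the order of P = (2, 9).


Compute successive multiples of P until we hit O:
  1P = (2, 9)
  2P = (4, 15)
  3P = (3, 5)
  4P = (11, 10)
  5P = (8, 13)
  6P = (15, 5)
  7P = (1, 9)
  8P = (14, 8)
  ... (continuing to 22P)
  22P = O

ord(P) = 22


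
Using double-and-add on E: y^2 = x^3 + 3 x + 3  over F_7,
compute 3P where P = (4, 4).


k = 3 = 11_2 (binary, LSB first: 11)
Double-and-add from P = (4, 4):
  bit 0 = 1: acc = O + (4, 4) = (4, 4)
  bit 1 = 1: acc = (4, 4) + (3, 5) = (1, 0)

3P = (1, 0)


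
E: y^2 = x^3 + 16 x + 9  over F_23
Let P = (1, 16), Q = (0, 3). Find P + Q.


P != Q, so use the chord formula.
s = (y2 - y1) / (x2 - x1) = (10) / (22) mod 23 = 13
x3 = s^2 - x1 - x2 mod 23 = 13^2 - 1 - 0 = 7
y3 = s (x1 - x3) - y1 mod 23 = 13 * (1 - 7) - 16 = 21

P + Q = (7, 21)


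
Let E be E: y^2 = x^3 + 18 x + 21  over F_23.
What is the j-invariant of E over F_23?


Delta = -16(4 a^3 + 27 b^2) mod 23 = 16
-1728 * (4 a)^3 = -1728 * (4*18)^3 mod 23 = 11
j = 11 * 16^(-1) mod 23 = 5

j = 5 (mod 23)


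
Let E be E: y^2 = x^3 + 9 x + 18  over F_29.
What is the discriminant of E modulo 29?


4 a^3 + 27 b^2 = 4*9^3 + 27*18^2 = 2916 + 8748 = 11664
Delta = -16 * (11664) = -186624
Delta mod 29 = 20

Delta = 20 (mod 29)


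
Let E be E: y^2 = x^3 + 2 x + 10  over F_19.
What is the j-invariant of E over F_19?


Delta = -16(4 a^3 + 27 b^2) mod 19 = 7
-1728 * (4 a)^3 = -1728 * (4*2)^3 mod 19 = 18
j = 18 * 7^(-1) mod 19 = 8

j = 8 (mod 19)


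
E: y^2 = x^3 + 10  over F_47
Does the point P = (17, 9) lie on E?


Check whether y^2 = x^3 + 0 x + 10 (mod 47) for (x, y) = (17, 9).
LHS: y^2 = 9^2 mod 47 = 34
RHS: x^3 + 0 x + 10 = 17^3 + 0*17 + 10 mod 47 = 35
LHS != RHS

No, not on the curve


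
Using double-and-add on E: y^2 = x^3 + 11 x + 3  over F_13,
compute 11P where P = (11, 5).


k = 11 = 1011_2 (binary, LSB first: 1101)
Double-and-add from P = (11, 5):
  bit 0 = 1: acc = O + (11, 5) = (11, 5)
  bit 1 = 1: acc = (11, 5) + (5, 1) = (9, 5)
  bit 2 = 0: acc unchanged = (9, 5)
  bit 3 = 1: acc = (9, 5) + (0, 9) = (5, 12)

11P = (5, 12)


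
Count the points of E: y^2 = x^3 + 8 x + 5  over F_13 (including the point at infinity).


For each x in F_13, count y with y^2 = x^3 + 8 x + 5 mod 13:
  x = 1: RHS = 1, y in [1, 12]  -> 2 point(s)
  x = 2: RHS = 3, y in [4, 9]  -> 2 point(s)
  x = 3: RHS = 4, y in [2, 11]  -> 2 point(s)
  x = 4: RHS = 10, y in [6, 7]  -> 2 point(s)
  x = 5: RHS = 1, y in [1, 12]  -> 2 point(s)
  x = 6: RHS = 9, y in [3, 10]  -> 2 point(s)
  x = 7: RHS = 1, y in [1, 12]  -> 2 point(s)
  x = 8: RHS = 9, y in [3, 10]  -> 2 point(s)
  x = 9: RHS = 0, y in [0]  -> 1 point(s)
  x = 12: RHS = 9, y in [3, 10]  -> 2 point(s)
Affine points: 19. Add the point at infinity: total = 20.

#E(F_13) = 20


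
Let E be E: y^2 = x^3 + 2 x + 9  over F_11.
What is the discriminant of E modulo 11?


4 a^3 + 27 b^2 = 4*2^3 + 27*9^2 = 32 + 2187 = 2219
Delta = -16 * (2219) = -35504
Delta mod 11 = 4

Delta = 4 (mod 11)


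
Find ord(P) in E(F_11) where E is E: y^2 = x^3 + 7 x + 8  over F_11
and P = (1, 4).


Compute successive multiples of P until we hit O:
  1P = (1, 4)
  2P = (3, 10)
  3P = (5, 6)
  4P = (8, 9)
  5P = (7, 9)
  6P = (4, 10)
  7P = (10, 0)
  8P = (4, 1)
  ... (continuing to 14P)
  14P = O

ord(P) = 14


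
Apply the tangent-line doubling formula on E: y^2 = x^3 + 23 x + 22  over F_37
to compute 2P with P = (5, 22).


Doubling: s = (3 x1^2 + a) / (2 y1)
s = (3*5^2 + 23) / (2*22) mod 37 = 14
x3 = s^2 - 2 x1 mod 37 = 14^2 - 2*5 = 1
y3 = s (x1 - x3) - y1 mod 37 = 14 * (5 - 1) - 22 = 34

2P = (1, 34)


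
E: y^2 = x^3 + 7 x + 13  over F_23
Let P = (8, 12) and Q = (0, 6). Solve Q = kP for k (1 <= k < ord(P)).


Enumerate multiples of P until we hit Q = (0, 6):
  1P = (8, 12)
  2P = (2, 9)
  3P = (19, 17)
  4P = (4, 17)
  5P = (14, 7)
  6P = (10, 5)
  7P = (0, 6)
Match found at i = 7.

k = 7


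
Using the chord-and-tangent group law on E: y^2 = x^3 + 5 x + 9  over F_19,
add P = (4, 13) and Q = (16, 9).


P != Q, so use the chord formula.
s = (y2 - y1) / (x2 - x1) = (15) / (12) mod 19 = 6
x3 = s^2 - x1 - x2 mod 19 = 6^2 - 4 - 16 = 16
y3 = s (x1 - x3) - y1 mod 19 = 6 * (4 - 16) - 13 = 10

P + Q = (16, 10)


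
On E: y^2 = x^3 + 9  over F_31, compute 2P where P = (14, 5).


Doubling: s = (3 x1^2 + a) / (2 y1)
s = (3*14^2 + 0) / (2*5) mod 31 = 3
x3 = s^2 - 2 x1 mod 31 = 3^2 - 2*14 = 12
y3 = s (x1 - x3) - y1 mod 31 = 3 * (14 - 12) - 5 = 1

2P = (12, 1)


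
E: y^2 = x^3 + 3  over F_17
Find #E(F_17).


For each x in F_17, count y with y^2 = x^3 + 0 x + 3 mod 17:
  x = 1: RHS = 4, y in [2, 15]  -> 2 point(s)
  x = 3: RHS = 13, y in [8, 9]  -> 2 point(s)
  x = 4: RHS = 16, y in [4, 13]  -> 2 point(s)
  x = 5: RHS = 9, y in [3, 14]  -> 2 point(s)
  x = 6: RHS = 15, y in [7, 10]  -> 2 point(s)
  x = 9: RHS = 1, y in [1, 16]  -> 2 point(s)
  x = 10: RHS = 0, y in [0]  -> 1 point(s)
  x = 11: RHS = 8, y in [5, 12]  -> 2 point(s)
  x = 16: RHS = 2, y in [6, 11]  -> 2 point(s)
Affine points: 17. Add the point at infinity: total = 18.

#E(F_17) = 18


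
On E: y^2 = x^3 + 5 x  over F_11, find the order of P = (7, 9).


Compute successive multiples of P until we hit O:
  1P = (7, 9)
  2P = (0, 0)
  3P = (7, 2)
  4P = O

ord(P) = 4


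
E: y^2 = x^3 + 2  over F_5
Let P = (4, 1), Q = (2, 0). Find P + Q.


P != Q, so use the chord formula.
s = (y2 - y1) / (x2 - x1) = (4) / (3) mod 5 = 3
x3 = s^2 - x1 - x2 mod 5 = 3^2 - 4 - 2 = 3
y3 = s (x1 - x3) - y1 mod 5 = 3 * (4 - 3) - 1 = 2

P + Q = (3, 2)


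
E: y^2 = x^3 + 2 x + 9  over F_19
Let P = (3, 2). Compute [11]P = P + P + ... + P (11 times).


k = 11 = 1011_2 (binary, LSB first: 1101)
Double-and-add from P = (3, 2):
  bit 0 = 1: acc = O + (3, 2) = (3, 2)
  bit 1 = 1: acc = (3, 2) + (5, 12) = (17, 4)
  bit 2 = 0: acc unchanged = (17, 4)
  bit 3 = 1: acc = (17, 4) + (18, 5) = (4, 9)

11P = (4, 9)


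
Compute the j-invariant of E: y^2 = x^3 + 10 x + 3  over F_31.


Delta = -16(4 a^3 + 27 b^2) mod 31 = 2
-1728 * (4 a)^3 = -1728 * (4*10)^3 mod 31 = 4
j = 4 * 2^(-1) mod 31 = 2

j = 2 (mod 31)


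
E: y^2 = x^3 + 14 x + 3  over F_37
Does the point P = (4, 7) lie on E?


Check whether y^2 = x^3 + 14 x + 3 (mod 37) for (x, y) = (4, 7).
LHS: y^2 = 7^2 mod 37 = 12
RHS: x^3 + 14 x + 3 = 4^3 + 14*4 + 3 mod 37 = 12
LHS = RHS

Yes, on the curve


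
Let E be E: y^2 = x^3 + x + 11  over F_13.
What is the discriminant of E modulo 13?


4 a^3 + 27 b^2 = 4*1^3 + 27*11^2 = 4 + 3267 = 3271
Delta = -16 * (3271) = -52336
Delta mod 13 = 2

Delta = 2 (mod 13)


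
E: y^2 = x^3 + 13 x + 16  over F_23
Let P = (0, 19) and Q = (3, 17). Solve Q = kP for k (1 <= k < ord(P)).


Enumerate multiples of P until we hit Q = (3, 17):
  1P = (0, 19)
  2P = (3, 6)
  3P = (3, 17)
Match found at i = 3.

k = 3


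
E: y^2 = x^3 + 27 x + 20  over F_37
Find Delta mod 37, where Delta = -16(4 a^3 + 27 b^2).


4 a^3 + 27 b^2 = 4*27^3 + 27*20^2 = 78732 + 10800 = 89532
Delta = -16 * (89532) = -1432512
Delta mod 37 = 17

Delta = 17 (mod 37)


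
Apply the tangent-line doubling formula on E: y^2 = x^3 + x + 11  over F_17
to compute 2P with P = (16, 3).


Doubling: s = (3 x1^2 + a) / (2 y1)
s = (3*16^2 + 1) / (2*3) mod 17 = 12
x3 = s^2 - 2 x1 mod 17 = 12^2 - 2*16 = 10
y3 = s (x1 - x3) - y1 mod 17 = 12 * (16 - 10) - 3 = 1

2P = (10, 1)


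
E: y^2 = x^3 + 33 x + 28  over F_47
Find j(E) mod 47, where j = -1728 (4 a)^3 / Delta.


Delta = -16(4 a^3 + 27 b^2) mod 47 = 18
-1728 * (4 a)^3 = -1728 * (4*33)^3 mod 47 = 18
j = 18 * 18^(-1) mod 47 = 1

j = 1 (mod 47)


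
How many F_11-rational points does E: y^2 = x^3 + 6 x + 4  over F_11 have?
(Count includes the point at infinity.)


For each x in F_11, count y with y^2 = x^3 + 6 x + 4 mod 11:
  x = 0: RHS = 4, y in [2, 9]  -> 2 point(s)
  x = 1: RHS = 0, y in [0]  -> 1 point(s)
  x = 3: RHS = 5, y in [4, 7]  -> 2 point(s)
  x = 4: RHS = 4, y in [2, 9]  -> 2 point(s)
  x = 5: RHS = 5, y in [4, 7]  -> 2 point(s)
  x = 6: RHS = 3, y in [5, 6]  -> 2 point(s)
  x = 7: RHS = 4, y in [2, 9]  -> 2 point(s)
  x = 8: RHS = 3, y in [5, 6]  -> 2 point(s)
Affine points: 15. Add the point at infinity: total = 16.

#E(F_11) = 16


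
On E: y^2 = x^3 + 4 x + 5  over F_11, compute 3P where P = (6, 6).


k = 3 = 11_2 (binary, LSB first: 11)
Double-and-add from P = (6, 6):
  bit 0 = 1: acc = O + (6, 6) = (6, 6)
  bit 1 = 1: acc = (6, 6) + (3, 0) = (6, 5)

3P = (6, 5)


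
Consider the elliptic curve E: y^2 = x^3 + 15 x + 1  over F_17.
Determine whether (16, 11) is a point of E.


Check whether y^2 = x^3 + 15 x + 1 (mod 17) for (x, y) = (16, 11).
LHS: y^2 = 11^2 mod 17 = 2
RHS: x^3 + 15 x + 1 = 16^3 + 15*16 + 1 mod 17 = 2
LHS = RHS

Yes, on the curve


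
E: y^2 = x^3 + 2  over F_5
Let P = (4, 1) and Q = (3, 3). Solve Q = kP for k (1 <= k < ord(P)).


Enumerate multiples of P until we hit Q = (3, 3):
  1P = (4, 1)
  2P = (3, 3)
Match found at i = 2.

k = 2


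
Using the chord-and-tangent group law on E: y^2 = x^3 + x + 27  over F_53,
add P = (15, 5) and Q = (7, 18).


P != Q, so use the chord formula.
s = (y2 - y1) / (x2 - x1) = (13) / (45) mod 53 = 5
x3 = s^2 - x1 - x2 mod 53 = 5^2 - 15 - 7 = 3
y3 = s (x1 - x3) - y1 mod 53 = 5 * (15 - 3) - 5 = 2

P + Q = (3, 2)


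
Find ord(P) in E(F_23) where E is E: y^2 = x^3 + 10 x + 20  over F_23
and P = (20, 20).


Compute successive multiples of P until we hit O:
  1P = (20, 20)
  2P = (14, 12)
  3P = (1, 13)
  4P = (18, 11)
  5P = (11, 9)
  6P = (4, 20)
  7P = (22, 3)
  8P = (13, 1)
  ... (continuing to 27P)
  27P = O

ord(P) = 27


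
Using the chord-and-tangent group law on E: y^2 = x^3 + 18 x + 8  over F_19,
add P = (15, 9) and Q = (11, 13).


P != Q, so use the chord formula.
s = (y2 - y1) / (x2 - x1) = (4) / (15) mod 19 = 18
x3 = s^2 - x1 - x2 mod 19 = 18^2 - 15 - 11 = 13
y3 = s (x1 - x3) - y1 mod 19 = 18 * (15 - 13) - 9 = 8

P + Q = (13, 8)


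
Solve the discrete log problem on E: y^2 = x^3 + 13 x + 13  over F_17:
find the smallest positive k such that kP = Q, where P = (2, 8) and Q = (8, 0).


Enumerate multiples of P until we hit Q = (8, 0):
  1P = (2, 8)
  2P = (9, 14)
  3P = (5, 4)
  4P = (8, 0)
Match found at i = 4.

k = 4


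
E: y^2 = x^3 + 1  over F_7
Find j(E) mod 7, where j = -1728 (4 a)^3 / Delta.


Delta = -16(4 a^3 + 27 b^2) mod 7 = 2
-1728 * (4 a)^3 = -1728 * (4*0)^3 mod 7 = 0
j = 0 * 2^(-1) mod 7 = 0

j = 0 (mod 7)


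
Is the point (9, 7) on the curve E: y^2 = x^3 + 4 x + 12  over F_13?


Check whether y^2 = x^3 + 4 x + 12 (mod 13) for (x, y) = (9, 7).
LHS: y^2 = 7^2 mod 13 = 10
RHS: x^3 + 4 x + 12 = 9^3 + 4*9 + 12 mod 13 = 10
LHS = RHS

Yes, on the curve


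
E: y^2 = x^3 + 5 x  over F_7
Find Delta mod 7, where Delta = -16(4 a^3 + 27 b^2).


4 a^3 + 27 b^2 = 4*5^3 + 27*0^2 = 500 + 0 = 500
Delta = -16 * (500) = -8000
Delta mod 7 = 1

Delta = 1 (mod 7)


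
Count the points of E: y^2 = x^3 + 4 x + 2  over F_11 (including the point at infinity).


For each x in F_11, count y with y^2 = x^3 + 4 x + 2 mod 11:
  x = 4: RHS = 5, y in [4, 7]  -> 2 point(s)
  x = 5: RHS = 4, y in [2, 9]  -> 2 point(s)
  x = 6: RHS = 0, y in [0]  -> 1 point(s)
Affine points: 5. Add the point at infinity: total = 6.

#E(F_11) = 6


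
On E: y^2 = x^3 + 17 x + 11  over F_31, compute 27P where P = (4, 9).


k = 27 = 11011_2 (binary, LSB first: 11011)
Double-and-add from P = (4, 9):
  bit 0 = 1: acc = O + (4, 9) = (4, 9)
  bit 1 = 1: acc = (4, 9) + (17, 25) = (15, 18)
  bit 2 = 0: acc unchanged = (15, 18)
  bit 3 = 1: acc = (15, 18) + (6, 9) = (11, 17)
  bit 4 = 1: acc = (11, 17) + (8, 15) = (9, 5)

27P = (9, 5)


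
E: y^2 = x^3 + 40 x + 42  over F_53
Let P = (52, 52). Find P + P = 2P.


Doubling: s = (3 x1^2 + a) / (2 y1)
s = (3*52^2 + 40) / (2*52) mod 53 = 5
x3 = s^2 - 2 x1 mod 53 = 5^2 - 2*52 = 27
y3 = s (x1 - x3) - y1 mod 53 = 5 * (52 - 27) - 52 = 20

2P = (27, 20)


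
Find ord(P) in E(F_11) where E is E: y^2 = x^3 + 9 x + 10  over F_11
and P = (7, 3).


Compute successive multiples of P until we hit O:
  1P = (7, 3)
  2P = (2, 6)
  3P = (5, 9)
  4P = (8, 0)
  5P = (5, 2)
  6P = (2, 5)
  7P = (7, 8)
  8P = O

ord(P) = 8


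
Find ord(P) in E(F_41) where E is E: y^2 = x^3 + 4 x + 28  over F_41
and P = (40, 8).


Compute successive multiples of P until we hit O:
  1P = (40, 8)
  2P = (11, 38)
  3P = (27, 4)
  4P = (10, 17)
  5P = (12, 0)
  6P = (10, 24)
  7P = (27, 37)
  8P = (11, 3)
  ... (continuing to 10P)
  10P = O

ord(P) = 10


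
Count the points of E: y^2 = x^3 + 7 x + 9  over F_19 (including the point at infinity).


For each x in F_19, count y with y^2 = x^3 + 7 x + 9 mod 19:
  x = 0: RHS = 9, y in [3, 16]  -> 2 point(s)
  x = 1: RHS = 17, y in [6, 13]  -> 2 point(s)
  x = 3: RHS = 0, y in [0]  -> 1 point(s)
  x = 4: RHS = 6, y in [5, 14]  -> 2 point(s)
  x = 5: RHS = 17, y in [6, 13]  -> 2 point(s)
  x = 6: RHS = 1, y in [1, 18]  -> 2 point(s)
  x = 8: RHS = 7, y in [8, 11]  -> 2 point(s)
  x = 11: RHS = 11, y in [7, 12]  -> 2 point(s)
  x = 12: RHS = 16, y in [4, 15]  -> 2 point(s)
  x = 13: RHS = 17, y in [6, 13]  -> 2 point(s)
  x = 14: RHS = 1, y in [1, 18]  -> 2 point(s)
  x = 17: RHS = 6, y in [5, 14]  -> 2 point(s)
  x = 18: RHS = 1, y in [1, 18]  -> 2 point(s)
Affine points: 25. Add the point at infinity: total = 26.

#E(F_19) = 26


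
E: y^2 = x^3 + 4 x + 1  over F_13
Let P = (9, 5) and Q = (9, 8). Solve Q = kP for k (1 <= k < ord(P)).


Enumerate multiples of P until we hit Q = (9, 8):
  1P = (9, 5)
  2P = (8, 8)
  3P = (5, 9)
  4P = (0, 12)
  5P = (3, 12)
  6P = (2, 2)
  7P = (12, 3)
  8P = (4, 9)
  9P = (10, 1)
  10P = (10, 12)
  11P = (4, 4)
  12P = (12, 10)
  13P = (2, 11)
  14P = (3, 1)
  15P = (0, 1)
  16P = (5, 4)
  17P = (8, 5)
  18P = (9, 8)
Match found at i = 18.

k = 18


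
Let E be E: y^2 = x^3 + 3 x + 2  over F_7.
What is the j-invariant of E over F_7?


Delta = -16(4 a^3 + 27 b^2) mod 7 = 2
-1728 * (4 a)^3 = -1728 * (4*3)^3 mod 7 = 6
j = 6 * 2^(-1) mod 7 = 3

j = 3 (mod 7)


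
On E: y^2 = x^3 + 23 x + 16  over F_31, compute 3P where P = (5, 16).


k = 3 = 11_2 (binary, LSB first: 11)
Double-and-add from P = (5, 16):
  bit 0 = 1: acc = O + (5, 16) = (5, 16)
  bit 1 = 1: acc = (5, 16) + (15, 27) = (15, 4)

3P = (15, 4)


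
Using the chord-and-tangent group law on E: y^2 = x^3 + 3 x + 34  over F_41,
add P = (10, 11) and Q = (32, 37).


P != Q, so use the chord formula.
s = (y2 - y1) / (x2 - x1) = (26) / (22) mod 41 = 31
x3 = s^2 - x1 - x2 mod 41 = 31^2 - 10 - 32 = 17
y3 = s (x1 - x3) - y1 mod 41 = 31 * (10 - 17) - 11 = 18

P + Q = (17, 18)


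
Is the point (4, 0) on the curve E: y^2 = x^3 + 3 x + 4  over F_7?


Check whether y^2 = x^3 + 3 x + 4 (mod 7) for (x, y) = (4, 0).
LHS: y^2 = 0^2 mod 7 = 0
RHS: x^3 + 3 x + 4 = 4^3 + 3*4 + 4 mod 7 = 3
LHS != RHS

No, not on the curve


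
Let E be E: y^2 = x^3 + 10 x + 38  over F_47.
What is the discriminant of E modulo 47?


4 a^3 + 27 b^2 = 4*10^3 + 27*38^2 = 4000 + 38988 = 42988
Delta = -16 * (42988) = -687808
Delta mod 47 = 37

Delta = 37 (mod 47)


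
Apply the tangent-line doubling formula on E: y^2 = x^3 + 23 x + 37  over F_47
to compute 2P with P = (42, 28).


Doubling: s = (3 x1^2 + a) / (2 y1)
s = (3*42^2 + 23) / (2*28) mod 47 = 37
x3 = s^2 - 2 x1 mod 47 = 37^2 - 2*42 = 16
y3 = s (x1 - x3) - y1 mod 47 = 37 * (42 - 16) - 28 = 41

2P = (16, 41)


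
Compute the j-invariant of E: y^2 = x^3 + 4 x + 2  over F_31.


Delta = -16(4 a^3 + 27 b^2) mod 31 = 4
-1728 * (4 a)^3 = -1728 * (4*4)^3 mod 31 = 1
j = 1 * 4^(-1) mod 31 = 8

j = 8 (mod 31)


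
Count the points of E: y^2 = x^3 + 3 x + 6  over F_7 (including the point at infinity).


For each x in F_7, count y with y^2 = x^3 + 3 x + 6 mod 7:
  x = 3: RHS = 0, y in [0]  -> 1 point(s)
  x = 6: RHS = 2, y in [3, 4]  -> 2 point(s)
Affine points: 3. Add the point at infinity: total = 4.

#E(F_7) = 4


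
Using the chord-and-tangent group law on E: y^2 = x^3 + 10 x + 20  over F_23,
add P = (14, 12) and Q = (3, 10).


P != Q, so use the chord formula.
s = (y2 - y1) / (x2 - x1) = (21) / (12) mod 23 = 19
x3 = s^2 - x1 - x2 mod 23 = 19^2 - 14 - 3 = 22
y3 = s (x1 - x3) - y1 mod 23 = 19 * (14 - 22) - 12 = 20

P + Q = (22, 20)


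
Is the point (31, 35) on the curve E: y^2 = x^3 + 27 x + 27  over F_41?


Check whether y^2 = x^3 + 27 x + 27 (mod 41) for (x, y) = (31, 35).
LHS: y^2 = 35^2 mod 41 = 36
RHS: x^3 + 27 x + 27 = 31^3 + 27*31 + 27 mod 41 = 28
LHS != RHS

No, not on the curve


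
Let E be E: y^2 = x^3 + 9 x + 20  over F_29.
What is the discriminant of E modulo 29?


4 a^3 + 27 b^2 = 4*9^3 + 27*20^2 = 2916 + 10800 = 13716
Delta = -16 * (13716) = -219456
Delta mod 29 = 16

Delta = 16 (mod 29)


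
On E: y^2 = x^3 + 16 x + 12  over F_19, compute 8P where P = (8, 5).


k = 8 = 1000_2 (binary, LSB first: 0001)
Double-and-add from P = (8, 5):
  bit 0 = 0: acc unchanged = O
  bit 1 = 0: acc unchanged = O
  bit 2 = 0: acc unchanged = O
  bit 3 = 1: acc = O + (14, 15) = (14, 15)

8P = (14, 15)


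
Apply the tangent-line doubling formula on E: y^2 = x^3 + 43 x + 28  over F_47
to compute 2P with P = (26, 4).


Doubling: s = (3 x1^2 + a) / (2 y1)
s = (3*26^2 + 43) / (2*4) mod 47 = 18
x3 = s^2 - 2 x1 mod 47 = 18^2 - 2*26 = 37
y3 = s (x1 - x3) - y1 mod 47 = 18 * (26 - 37) - 4 = 33

2P = (37, 33)


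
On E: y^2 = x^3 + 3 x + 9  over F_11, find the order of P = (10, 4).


Compute successive multiples of P until we hit O:
  1P = (10, 4)
  2P = (6, 10)
  3P = (0, 3)
  4P = (2, 10)
  5P = (3, 10)
  6P = (3, 1)
  7P = (2, 1)
  8P = (0, 8)
  ... (continuing to 11P)
  11P = O

ord(P) = 11


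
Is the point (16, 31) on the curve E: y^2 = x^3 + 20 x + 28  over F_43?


Check whether y^2 = x^3 + 20 x + 28 (mod 43) for (x, y) = (16, 31).
LHS: y^2 = 31^2 mod 43 = 15
RHS: x^3 + 20 x + 28 = 16^3 + 20*16 + 28 mod 43 = 15
LHS = RHS

Yes, on the curve


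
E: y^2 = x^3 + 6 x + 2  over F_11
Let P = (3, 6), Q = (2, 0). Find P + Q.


P != Q, so use the chord formula.
s = (y2 - y1) / (x2 - x1) = (5) / (10) mod 11 = 6
x3 = s^2 - x1 - x2 mod 11 = 6^2 - 3 - 2 = 9
y3 = s (x1 - x3) - y1 mod 11 = 6 * (3 - 9) - 6 = 2

P + Q = (9, 2)


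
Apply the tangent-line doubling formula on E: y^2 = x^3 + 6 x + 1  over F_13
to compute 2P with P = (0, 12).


Doubling: s = (3 x1^2 + a) / (2 y1)
s = (3*0^2 + 6) / (2*12) mod 13 = 10
x3 = s^2 - 2 x1 mod 13 = 10^2 - 2*0 = 9
y3 = s (x1 - x3) - y1 mod 13 = 10 * (0 - 9) - 12 = 2

2P = (9, 2)


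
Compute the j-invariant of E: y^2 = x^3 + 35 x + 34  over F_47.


Delta = -16(4 a^3 + 27 b^2) mod 47 = 31
-1728 * (4 a)^3 = -1728 * (4*35)^3 mod 47 = 36
j = 36 * 31^(-1) mod 47 = 33

j = 33 (mod 47)


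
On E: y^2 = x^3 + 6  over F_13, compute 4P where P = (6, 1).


k = 4 = 100_2 (binary, LSB first: 001)
Double-and-add from P = (6, 1):
  bit 0 = 0: acc unchanged = O
  bit 1 = 0: acc unchanged = O
  bit 2 = 1: acc = O + (2, 1) = (2, 1)

4P = (2, 1)


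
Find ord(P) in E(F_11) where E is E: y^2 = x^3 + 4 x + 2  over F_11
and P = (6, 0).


Compute successive multiples of P until we hit O:
  1P = (6, 0)
  2P = O

ord(P) = 2


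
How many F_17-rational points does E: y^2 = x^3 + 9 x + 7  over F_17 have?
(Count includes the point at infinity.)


For each x in F_17, count y with y^2 = x^3 + 9 x + 7 mod 17:
  x = 1: RHS = 0, y in [0]  -> 1 point(s)
  x = 2: RHS = 16, y in [4, 13]  -> 2 point(s)
  x = 8: RHS = 13, y in [8, 9]  -> 2 point(s)
  x = 9: RHS = 1, y in [1, 16]  -> 2 point(s)
  x = 10: RHS = 9, y in [3, 14]  -> 2 point(s)
  x = 11: RHS = 9, y in [3, 14]  -> 2 point(s)
  x = 13: RHS = 9, y in [3, 14]  -> 2 point(s)
  x = 14: RHS = 4, y in [2, 15]  -> 2 point(s)
  x = 15: RHS = 15, y in [7, 10]  -> 2 point(s)
Affine points: 17. Add the point at infinity: total = 18.

#E(F_17) = 18


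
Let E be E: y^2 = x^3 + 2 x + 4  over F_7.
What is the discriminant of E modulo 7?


4 a^3 + 27 b^2 = 4*2^3 + 27*4^2 = 32 + 432 = 464
Delta = -16 * (464) = -7424
Delta mod 7 = 3

Delta = 3 (mod 7)


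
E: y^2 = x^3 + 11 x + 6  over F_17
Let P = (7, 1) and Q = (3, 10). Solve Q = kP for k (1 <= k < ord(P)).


Enumerate multiples of P until we hit Q = (3, 10):
  1P = (7, 1)
  2P = (5, 4)
  3P = (3, 10)
Match found at i = 3.

k = 3


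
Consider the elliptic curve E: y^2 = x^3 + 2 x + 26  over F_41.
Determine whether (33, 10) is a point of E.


Check whether y^2 = x^3 + 2 x + 26 (mod 41) for (x, y) = (33, 10).
LHS: y^2 = 10^2 mod 41 = 18
RHS: x^3 + 2 x + 26 = 33^3 + 2*33 + 26 mod 41 = 31
LHS != RHS

No, not on the curve


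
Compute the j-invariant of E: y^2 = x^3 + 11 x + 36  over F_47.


Delta = -16(4 a^3 + 27 b^2) mod 47 = 19
-1728 * (4 a)^3 = -1728 * (4*11)^3 mod 47 = 32
j = 32 * 19^(-1) mod 47 = 19

j = 19 (mod 47)


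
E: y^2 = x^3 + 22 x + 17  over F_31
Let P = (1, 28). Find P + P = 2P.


Doubling: s = (3 x1^2 + a) / (2 y1)
s = (3*1^2 + 22) / (2*28) mod 31 = 1
x3 = s^2 - 2 x1 mod 31 = 1^2 - 2*1 = 30
y3 = s (x1 - x3) - y1 mod 31 = 1 * (1 - 30) - 28 = 5

2P = (30, 5)


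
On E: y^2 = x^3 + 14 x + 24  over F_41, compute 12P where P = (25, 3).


k = 12 = 1100_2 (binary, LSB first: 0011)
Double-and-add from P = (25, 3):
  bit 0 = 0: acc unchanged = O
  bit 1 = 0: acc unchanged = O
  bit 2 = 1: acc = O + (40, 3) = (40, 3)
  bit 3 = 1: acc = (40, 3) + (18, 32) = (6, 23)

12P = (6, 23)


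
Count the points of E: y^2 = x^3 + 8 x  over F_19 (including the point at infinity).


For each x in F_19, count y with y^2 = x^3 + 8 x + 0 mod 19:
  x = 0: RHS = 0, y in [0]  -> 1 point(s)
  x = 1: RHS = 9, y in [3, 16]  -> 2 point(s)
  x = 2: RHS = 5, y in [9, 10]  -> 2 point(s)
  x = 4: RHS = 1, y in [1, 18]  -> 2 point(s)
  x = 6: RHS = 17, y in [6, 13]  -> 2 point(s)
  x = 7: RHS = 0, y in [0]  -> 1 point(s)
  x = 8: RHS = 6, y in [5, 14]  -> 2 point(s)
  x = 10: RHS = 16, y in [4, 15]  -> 2 point(s)
  x = 12: RHS = 0, y in [0]  -> 1 point(s)
  x = 14: RHS = 6, y in [5, 14]  -> 2 point(s)
  x = 16: RHS = 6, y in [5, 14]  -> 2 point(s)
Affine points: 19. Add the point at infinity: total = 20.

#E(F_19) = 20


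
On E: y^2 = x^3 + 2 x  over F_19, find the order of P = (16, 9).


Compute successive multiples of P until we hit O:
  1P = (16, 9)
  2P = (11, 17)
  3P = (9, 14)
  4P = (17, 8)
  5P = (6, 0)
  6P = (17, 11)
  7P = (9, 5)
  8P = (11, 2)
  ... (continuing to 10P)
  10P = O

ord(P) = 10


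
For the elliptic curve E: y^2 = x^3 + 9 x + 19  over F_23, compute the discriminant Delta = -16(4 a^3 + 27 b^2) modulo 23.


4 a^3 + 27 b^2 = 4*9^3 + 27*19^2 = 2916 + 9747 = 12663
Delta = -16 * (12663) = -202608
Delta mod 23 = 22

Delta = 22 (mod 23)


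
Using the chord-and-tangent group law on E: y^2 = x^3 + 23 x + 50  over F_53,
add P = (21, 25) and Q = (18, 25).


P != Q, so use the chord formula.
s = (y2 - y1) / (x2 - x1) = (0) / (50) mod 53 = 0
x3 = s^2 - x1 - x2 mod 53 = 0^2 - 21 - 18 = 14
y3 = s (x1 - x3) - y1 mod 53 = 0 * (21 - 14) - 25 = 28

P + Q = (14, 28)


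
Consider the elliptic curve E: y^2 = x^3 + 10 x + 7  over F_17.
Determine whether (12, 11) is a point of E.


Check whether y^2 = x^3 + 10 x + 7 (mod 17) for (x, y) = (12, 11).
LHS: y^2 = 11^2 mod 17 = 2
RHS: x^3 + 10 x + 7 = 12^3 + 10*12 + 7 mod 17 = 2
LHS = RHS

Yes, on the curve


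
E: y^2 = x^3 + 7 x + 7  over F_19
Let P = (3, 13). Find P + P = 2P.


Doubling: s = (3 x1^2 + a) / (2 y1)
s = (3*3^2 + 7) / (2*13) mod 19 = 13
x3 = s^2 - 2 x1 mod 19 = 13^2 - 2*3 = 11
y3 = s (x1 - x3) - y1 mod 19 = 13 * (3 - 11) - 13 = 16

2P = (11, 16)


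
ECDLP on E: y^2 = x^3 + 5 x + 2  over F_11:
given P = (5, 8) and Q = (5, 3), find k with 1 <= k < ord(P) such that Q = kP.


Enumerate multiples of P until we hit Q = (5, 3):
  1P = (5, 8)
  2P = (4, 8)
  3P = (2, 3)
  4P = (8, 9)
  5P = (3, 0)
  6P = (8, 2)
  7P = (2, 8)
  8P = (4, 3)
  9P = (5, 3)
Match found at i = 9.

k = 9


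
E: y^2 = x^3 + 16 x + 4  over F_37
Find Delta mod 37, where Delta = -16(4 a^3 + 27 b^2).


4 a^3 + 27 b^2 = 4*16^3 + 27*4^2 = 16384 + 432 = 16816
Delta = -16 * (16816) = -269056
Delta mod 37 = 8

Delta = 8 (mod 37)


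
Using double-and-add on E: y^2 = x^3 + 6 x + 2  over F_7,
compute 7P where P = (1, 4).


k = 7 = 111_2 (binary, LSB first: 111)
Double-and-add from P = (1, 4):
  bit 0 = 1: acc = O + (1, 4) = (1, 4)
  bit 1 = 1: acc = (1, 4) + (2, 1) = (6, 4)
  bit 2 = 1: acc = (6, 4) + (0, 3) = (2, 6)

7P = (2, 6)


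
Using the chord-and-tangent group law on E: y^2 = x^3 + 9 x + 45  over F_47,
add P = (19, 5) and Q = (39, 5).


P != Q, so use the chord formula.
s = (y2 - y1) / (x2 - x1) = (0) / (20) mod 47 = 0
x3 = s^2 - x1 - x2 mod 47 = 0^2 - 19 - 39 = 36
y3 = s (x1 - x3) - y1 mod 47 = 0 * (19 - 36) - 5 = 42

P + Q = (36, 42)


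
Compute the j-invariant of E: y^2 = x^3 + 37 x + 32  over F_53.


Delta = -16(4 a^3 + 27 b^2) mod 53 = 29
-1728 * (4 a)^3 = -1728 * (4*37)^3 mod 53 = 33
j = 33 * 29^(-1) mod 53 = 45

j = 45 (mod 53)


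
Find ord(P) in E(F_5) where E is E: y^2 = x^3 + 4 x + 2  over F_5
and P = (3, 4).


Compute successive multiples of P until we hit O:
  1P = (3, 4)
  2P = (3, 1)
  3P = O

ord(P) = 3


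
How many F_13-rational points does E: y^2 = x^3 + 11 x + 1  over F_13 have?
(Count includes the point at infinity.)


For each x in F_13, count y with y^2 = x^3 + 11 x + 1 mod 13:
  x = 0: RHS = 1, y in [1, 12]  -> 2 point(s)
  x = 1: RHS = 0, y in [0]  -> 1 point(s)
  x = 3: RHS = 9, y in [3, 10]  -> 2 point(s)
  x = 5: RHS = 12, y in [5, 8]  -> 2 point(s)
  x = 6: RHS = 10, y in [6, 7]  -> 2 point(s)
  x = 8: RHS = 3, y in [4, 9]  -> 2 point(s)
  x = 9: RHS = 10, y in [6, 7]  -> 2 point(s)
  x = 11: RHS = 10, y in [6, 7]  -> 2 point(s)
Affine points: 15. Add the point at infinity: total = 16.

#E(F_13) = 16


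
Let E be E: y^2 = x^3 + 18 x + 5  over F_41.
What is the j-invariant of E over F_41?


Delta = -16(4 a^3 + 27 b^2) mod 41 = 40
-1728 * (4 a)^3 = -1728 * (4*18)^3 mod 41 = 14
j = 14 * 40^(-1) mod 41 = 27

j = 27 (mod 41)


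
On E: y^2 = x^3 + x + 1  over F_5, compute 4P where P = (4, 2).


k = 4 = 100_2 (binary, LSB first: 001)
Double-and-add from P = (4, 2):
  bit 0 = 0: acc unchanged = O
  bit 1 = 0: acc unchanged = O
  bit 2 = 1: acc = O + (0, 4) = (0, 4)

4P = (0, 4)


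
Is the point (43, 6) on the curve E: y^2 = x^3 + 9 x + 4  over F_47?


Check whether y^2 = x^3 + 9 x + 4 (mod 47) for (x, y) = (43, 6).
LHS: y^2 = 6^2 mod 47 = 36
RHS: x^3 + 9 x + 4 = 43^3 + 9*43 + 4 mod 47 = 45
LHS != RHS

No, not on the curve


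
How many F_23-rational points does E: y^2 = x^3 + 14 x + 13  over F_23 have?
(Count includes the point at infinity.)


For each x in F_23, count y with y^2 = x^3 + 14 x + 13 mod 23:
  x = 0: RHS = 13, y in [6, 17]  -> 2 point(s)
  x = 2: RHS = 3, y in [7, 16]  -> 2 point(s)
  x = 3: RHS = 13, y in [6, 17]  -> 2 point(s)
  x = 4: RHS = 18, y in [8, 15]  -> 2 point(s)
  x = 5: RHS = 1, y in [1, 22]  -> 2 point(s)
  x = 8: RHS = 16, y in [4, 19]  -> 2 point(s)
  x = 10: RHS = 3, y in [7, 16]  -> 2 point(s)
  x = 11: RHS = 3, y in [7, 16]  -> 2 point(s)
  x = 12: RHS = 0, y in [0]  -> 1 point(s)
  x = 13: RHS = 0, y in [0]  -> 1 point(s)
  x = 14: RHS = 9, y in [3, 20]  -> 2 point(s)
  x = 16: RHS = 9, y in [3, 20]  -> 2 point(s)
  x = 17: RHS = 12, y in [9, 14]  -> 2 point(s)
  x = 18: RHS = 2, y in [5, 18]  -> 2 point(s)
  x = 19: RHS = 8, y in [10, 13]  -> 2 point(s)
  x = 20: RHS = 13, y in [6, 17]  -> 2 point(s)
  x = 21: RHS = 0, y in [0]  -> 1 point(s)
Affine points: 31. Add the point at infinity: total = 32.

#E(F_23) = 32


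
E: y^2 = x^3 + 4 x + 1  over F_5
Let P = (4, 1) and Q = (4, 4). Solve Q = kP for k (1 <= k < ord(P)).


Enumerate multiples of P until we hit Q = (4, 4):
  1P = (4, 1)
  2P = (3, 0)
  3P = (4, 4)
Match found at i = 3.

k = 3


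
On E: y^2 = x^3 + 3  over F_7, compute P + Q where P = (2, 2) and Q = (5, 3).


P != Q, so use the chord formula.
s = (y2 - y1) / (x2 - x1) = (1) / (3) mod 7 = 5
x3 = s^2 - x1 - x2 mod 7 = 5^2 - 2 - 5 = 4
y3 = s (x1 - x3) - y1 mod 7 = 5 * (2 - 4) - 2 = 2

P + Q = (4, 2)


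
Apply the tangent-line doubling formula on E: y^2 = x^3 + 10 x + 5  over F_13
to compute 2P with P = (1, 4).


Doubling: s = (3 x1^2 + a) / (2 y1)
s = (3*1^2 + 10) / (2*4) mod 13 = 0
x3 = s^2 - 2 x1 mod 13 = 0^2 - 2*1 = 11
y3 = s (x1 - x3) - y1 mod 13 = 0 * (1 - 11) - 4 = 9

2P = (11, 9)


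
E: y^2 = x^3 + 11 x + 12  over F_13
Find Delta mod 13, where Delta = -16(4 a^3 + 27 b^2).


4 a^3 + 27 b^2 = 4*11^3 + 27*12^2 = 5324 + 3888 = 9212
Delta = -16 * (9212) = -147392
Delta mod 13 = 2

Delta = 2 (mod 13)


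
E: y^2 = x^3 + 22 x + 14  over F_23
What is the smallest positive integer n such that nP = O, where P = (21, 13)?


Compute successive multiples of P until we hit O:
  1P = (21, 13)
  2P = (20, 6)
  3P = (8, 9)
  4P = (19, 0)
  5P = (8, 14)
  6P = (20, 17)
  7P = (21, 10)
  8P = O

ord(P) = 8


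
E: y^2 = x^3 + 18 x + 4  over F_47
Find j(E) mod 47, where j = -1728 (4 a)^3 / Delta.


Delta = -16(4 a^3 + 27 b^2) mod 47 = 23
-1728 * (4 a)^3 = -1728 * (4*18)^3 mod 47 = 43
j = 43 * 23^(-1) mod 47 = 8

j = 8 (mod 47)


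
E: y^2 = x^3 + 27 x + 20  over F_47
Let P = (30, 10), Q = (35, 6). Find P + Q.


P != Q, so use the chord formula.
s = (y2 - y1) / (x2 - x1) = (43) / (5) mod 47 = 18
x3 = s^2 - x1 - x2 mod 47 = 18^2 - 30 - 35 = 24
y3 = s (x1 - x3) - y1 mod 47 = 18 * (30 - 24) - 10 = 4

P + Q = (24, 4)


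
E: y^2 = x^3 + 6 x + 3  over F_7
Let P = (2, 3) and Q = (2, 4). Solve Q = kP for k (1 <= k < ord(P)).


Enumerate multiples of P until we hit Q = (2, 4):
  1P = (2, 3)
  2P = (5, 2)
  3P = (4, 0)
  4P = (5, 5)
  5P = (2, 4)
Match found at i = 5.

k = 5


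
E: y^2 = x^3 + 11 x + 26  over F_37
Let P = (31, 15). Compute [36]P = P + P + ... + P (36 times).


k = 36 = 100100_2 (binary, LSB first: 001001)
Double-and-add from P = (31, 15):
  bit 0 = 0: acc unchanged = O
  bit 1 = 0: acc unchanged = O
  bit 2 = 1: acc = O + (34, 15) = (34, 15)
  bit 3 = 0: acc unchanged = (34, 15)
  bit 4 = 0: acc unchanged = (34, 15)
  bit 5 = 1: acc = (34, 15) + (28, 30) = (9, 15)

36P = (9, 15)


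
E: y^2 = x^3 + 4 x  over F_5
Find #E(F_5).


For each x in F_5, count y with y^2 = x^3 + 4 x + 0 mod 5:
  x = 0: RHS = 0, y in [0]  -> 1 point(s)
  x = 1: RHS = 0, y in [0]  -> 1 point(s)
  x = 2: RHS = 1, y in [1, 4]  -> 2 point(s)
  x = 3: RHS = 4, y in [2, 3]  -> 2 point(s)
  x = 4: RHS = 0, y in [0]  -> 1 point(s)
Affine points: 7. Add the point at infinity: total = 8.

#E(F_5) = 8


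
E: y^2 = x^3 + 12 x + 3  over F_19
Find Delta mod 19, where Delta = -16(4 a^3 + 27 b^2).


4 a^3 + 27 b^2 = 4*12^3 + 27*3^2 = 6912 + 243 = 7155
Delta = -16 * (7155) = -114480
Delta mod 19 = 14

Delta = 14 (mod 19)


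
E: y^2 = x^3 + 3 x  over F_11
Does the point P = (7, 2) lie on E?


Check whether y^2 = x^3 + 3 x + 0 (mod 11) for (x, y) = (7, 2).
LHS: y^2 = 2^2 mod 11 = 4
RHS: x^3 + 3 x + 0 = 7^3 + 3*7 + 0 mod 11 = 1
LHS != RHS

No, not on the curve


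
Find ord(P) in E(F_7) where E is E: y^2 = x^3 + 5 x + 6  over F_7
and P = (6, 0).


Compute successive multiples of P until we hit O:
  1P = (6, 0)
  2P = O

ord(P) = 2


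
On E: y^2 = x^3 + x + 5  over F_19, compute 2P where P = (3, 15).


Doubling: s = (3 x1^2 + a) / (2 y1)
s = (3*3^2 + 1) / (2*15) mod 19 = 6
x3 = s^2 - 2 x1 mod 19 = 6^2 - 2*3 = 11
y3 = s (x1 - x3) - y1 mod 19 = 6 * (3 - 11) - 15 = 13

2P = (11, 13)


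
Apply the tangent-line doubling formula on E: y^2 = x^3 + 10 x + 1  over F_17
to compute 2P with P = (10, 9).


Doubling: s = (3 x1^2 + a) / (2 y1)
s = (3*10^2 + 10) / (2*9) mod 17 = 4
x3 = s^2 - 2 x1 mod 17 = 4^2 - 2*10 = 13
y3 = s (x1 - x3) - y1 mod 17 = 4 * (10 - 13) - 9 = 13

2P = (13, 13)


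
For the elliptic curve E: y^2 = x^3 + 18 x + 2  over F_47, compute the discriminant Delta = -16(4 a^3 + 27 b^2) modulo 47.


4 a^3 + 27 b^2 = 4*18^3 + 27*2^2 = 23328 + 108 = 23436
Delta = -16 * (23436) = -374976
Delta mod 47 = 37

Delta = 37 (mod 47)


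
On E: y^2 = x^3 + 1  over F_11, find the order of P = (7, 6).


Compute successive multiples of P until we hit O:
  1P = (7, 6)
  2P = (2, 3)
  3P = (5, 4)
  4P = (0, 1)
  5P = (9, 2)
  6P = (10, 0)
  7P = (9, 9)
  8P = (0, 10)
  ... (continuing to 12P)
  12P = O

ord(P) = 12


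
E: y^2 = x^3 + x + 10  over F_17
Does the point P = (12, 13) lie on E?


Check whether y^2 = x^3 + 1 x + 10 (mod 17) for (x, y) = (12, 13).
LHS: y^2 = 13^2 mod 17 = 16
RHS: x^3 + 1 x + 10 = 12^3 + 1*12 + 10 mod 17 = 16
LHS = RHS

Yes, on the curve


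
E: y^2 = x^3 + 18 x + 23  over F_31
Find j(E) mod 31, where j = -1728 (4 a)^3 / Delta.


Delta = -16(4 a^3 + 27 b^2) mod 31 = 27
-1728 * (4 a)^3 = -1728 * (4*18)^3 mod 31 = 2
j = 2 * 27^(-1) mod 31 = 15

j = 15 (mod 31)


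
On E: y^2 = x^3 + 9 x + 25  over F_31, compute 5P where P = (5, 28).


k = 5 = 101_2 (binary, LSB first: 101)
Double-and-add from P = (5, 28):
  bit 0 = 1: acc = O + (5, 28) = (5, 28)
  bit 1 = 0: acc unchanged = (5, 28)
  bit 2 = 1: acc = (5, 28) + (16, 7) = (18, 25)

5P = (18, 25)


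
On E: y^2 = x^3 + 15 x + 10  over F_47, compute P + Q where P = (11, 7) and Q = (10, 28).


P != Q, so use the chord formula.
s = (y2 - y1) / (x2 - x1) = (21) / (46) mod 47 = 26
x3 = s^2 - x1 - x2 mod 47 = 26^2 - 11 - 10 = 44
y3 = s (x1 - x3) - y1 mod 47 = 26 * (11 - 44) - 7 = 28

P + Q = (44, 28)


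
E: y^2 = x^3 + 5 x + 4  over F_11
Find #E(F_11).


For each x in F_11, count y with y^2 = x^3 + 5 x + 4 mod 11:
  x = 0: RHS = 4, y in [2, 9]  -> 2 point(s)
  x = 2: RHS = 0, y in [0]  -> 1 point(s)
  x = 4: RHS = 0, y in [0]  -> 1 point(s)
  x = 5: RHS = 0, y in [0]  -> 1 point(s)
  x = 10: RHS = 9, y in [3, 8]  -> 2 point(s)
Affine points: 7. Add the point at infinity: total = 8.

#E(F_11) = 8


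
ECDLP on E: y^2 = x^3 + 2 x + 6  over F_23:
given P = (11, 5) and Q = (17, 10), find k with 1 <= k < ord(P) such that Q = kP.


Enumerate multiples of P until we hit Q = (17, 10):
  1P = (11, 5)
  2P = (5, 7)
  3P = (2, 15)
  4P = (3, 4)
  5P = (18, 20)
  6P = (0, 12)
  7P = (1, 20)
  8P = (19, 7)
  9P = (6, 2)
  10P = (22, 16)
  11P = (14, 15)
  12P = (4, 3)
  13P = (17, 13)
  14P = (7, 8)
  15P = (7, 15)
  16P = (17, 10)
Match found at i = 16.

k = 16


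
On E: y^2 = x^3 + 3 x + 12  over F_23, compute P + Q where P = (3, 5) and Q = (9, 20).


P != Q, so use the chord formula.
s = (y2 - y1) / (x2 - x1) = (15) / (6) mod 23 = 14
x3 = s^2 - x1 - x2 mod 23 = 14^2 - 3 - 9 = 0
y3 = s (x1 - x3) - y1 mod 23 = 14 * (3 - 0) - 5 = 14

P + Q = (0, 14)


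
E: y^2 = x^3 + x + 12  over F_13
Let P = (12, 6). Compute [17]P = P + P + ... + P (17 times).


k = 17 = 10001_2 (binary, LSB first: 10001)
Double-and-add from P = (12, 6):
  bit 0 = 1: acc = O + (12, 6) = (12, 6)
  bit 1 = 0: acc unchanged = (12, 6)
  bit 2 = 0: acc unchanged = (12, 6)
  bit 3 = 0: acc unchanged = (12, 6)
  bit 4 = 1: acc = (12, 6) + (5, 8) = (12, 7)

17P = (12, 7)


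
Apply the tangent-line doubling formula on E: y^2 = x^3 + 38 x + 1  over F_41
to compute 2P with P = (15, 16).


Doubling: s = (3 x1^2 + a) / (2 y1)
s = (3*15^2 + 38) / (2*16) mod 41 = 21
x3 = s^2 - 2 x1 mod 41 = 21^2 - 2*15 = 1
y3 = s (x1 - x3) - y1 mod 41 = 21 * (15 - 1) - 16 = 32

2P = (1, 32)


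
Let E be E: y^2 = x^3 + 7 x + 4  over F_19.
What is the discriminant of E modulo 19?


4 a^3 + 27 b^2 = 4*7^3 + 27*4^2 = 1372 + 432 = 1804
Delta = -16 * (1804) = -28864
Delta mod 19 = 16

Delta = 16 (mod 19)


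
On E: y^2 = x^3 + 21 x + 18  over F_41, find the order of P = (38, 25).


Compute successive multiples of P until we hit O:
  1P = (38, 25)
  2P = (39, 38)
  3P = (10, 11)
  4P = (24, 23)
  5P = (15, 31)
  6P = (20, 22)
  7P = (32, 17)
  8P = (32, 24)
  ... (continuing to 15P)
  15P = O

ord(P) = 15


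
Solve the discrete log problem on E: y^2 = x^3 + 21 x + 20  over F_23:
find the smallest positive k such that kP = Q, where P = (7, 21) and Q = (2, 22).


Enumerate multiples of P until we hit Q = (2, 22):
  1P = (7, 21)
  2P = (2, 22)
Match found at i = 2.

k = 2


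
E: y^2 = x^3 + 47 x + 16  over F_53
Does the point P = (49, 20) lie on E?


Check whether y^2 = x^3 + 47 x + 16 (mod 53) for (x, y) = (49, 20).
LHS: y^2 = 20^2 mod 53 = 29
RHS: x^3 + 47 x + 16 = 49^3 + 47*49 + 16 mod 53 = 29
LHS = RHS

Yes, on the curve


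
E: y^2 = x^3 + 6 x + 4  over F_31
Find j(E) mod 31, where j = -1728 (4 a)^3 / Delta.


Delta = -16(4 a^3 + 27 b^2) mod 31 = 3
-1728 * (4 a)^3 = -1728 * (4*6)^3 mod 31 = 15
j = 15 * 3^(-1) mod 31 = 5

j = 5 (mod 31)


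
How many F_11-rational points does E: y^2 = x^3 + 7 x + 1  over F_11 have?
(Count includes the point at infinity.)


For each x in F_11, count y with y^2 = x^3 + 7 x + 1 mod 11:
  x = 0: RHS = 1, y in [1, 10]  -> 2 point(s)
  x = 1: RHS = 9, y in [3, 8]  -> 2 point(s)
  x = 2: RHS = 1, y in [1, 10]  -> 2 point(s)
  x = 3: RHS = 5, y in [4, 7]  -> 2 point(s)
  x = 4: RHS = 5, y in [4, 7]  -> 2 point(s)
  x = 9: RHS = 1, y in [1, 10]  -> 2 point(s)
  x = 10: RHS = 4, y in [2, 9]  -> 2 point(s)
Affine points: 14. Add the point at infinity: total = 15.

#E(F_11) = 15
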